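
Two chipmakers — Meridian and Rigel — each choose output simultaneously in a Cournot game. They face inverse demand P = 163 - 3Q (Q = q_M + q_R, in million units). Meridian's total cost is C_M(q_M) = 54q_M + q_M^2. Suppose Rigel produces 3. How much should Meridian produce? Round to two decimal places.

12.50

With the rival's output fixed at 3, Meridian's profit is π_M = (163 - 3·3 - 3q_M)q_M - (54q_M + q_M²) = (154 - 3q_M)q_M - (54q_M + q_M²).
∂π_M/∂q_M = 100 - 8q_M = 0, so q_M = 25/2.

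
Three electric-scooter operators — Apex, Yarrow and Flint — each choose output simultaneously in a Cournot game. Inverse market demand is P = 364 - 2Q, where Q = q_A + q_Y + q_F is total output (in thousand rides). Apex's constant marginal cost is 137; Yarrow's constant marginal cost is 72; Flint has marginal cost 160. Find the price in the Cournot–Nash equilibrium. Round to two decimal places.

183.25

Apex's profit: π_A = (364 - 2Q)q_A - (137q_A). Setting ∂π_A/∂q_A = 0: 227 - 4q_A - 2(q_Y + q_F) = 0.
Yarrow's profit: π_Y = (364 - 2Q)q_Y - (72q_Y). Setting ∂π_Y/∂q_Y = 0: 292 - 4q_Y - 2(q_A + q_F) = 0.
Flint's first-order condition: 204 - 4q_F - 2(q_A + q_Y) = 0.
Summing all 3 equations gives 723 − 8Q = 0, hence Q = 723/8.
Back-substituting: q_A = (227 − 723/4)/2 = 185/8, q_Y = (292 − 723/4)/2 = 445/8, q_F = (204 − 723/4)/2 = 93/8.
Total output Q = 723/8, so price P = 364 - 2·(723/8) = 733/4.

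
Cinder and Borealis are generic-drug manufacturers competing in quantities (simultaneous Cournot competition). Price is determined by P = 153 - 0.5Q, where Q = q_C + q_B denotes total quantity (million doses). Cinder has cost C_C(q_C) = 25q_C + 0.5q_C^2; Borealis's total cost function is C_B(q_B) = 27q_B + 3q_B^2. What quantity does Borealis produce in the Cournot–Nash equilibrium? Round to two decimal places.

Cinder's profit: π_C = (153 - 0.5Q)q_C - (25q_C + (1/2)q_C²). Setting ∂π_C/∂q_C = 0: 128 - 2q_C - (1/2)(q_B) = 0.
Borealis's profit: π_B = (153 - 0.5Q)q_B - (27q_B + 3q_B²). Setting ∂π_B/∂q_B = 0: 126 - 7q_B - (1/2)(q_C) = 0.
Best responses: q_C = (128 - (1/2)q_B)/2, q_B = (126 - (1/2)q_C)/7.
Solving the pair: q_C = 60.5818, q_B = 752/55.

13.67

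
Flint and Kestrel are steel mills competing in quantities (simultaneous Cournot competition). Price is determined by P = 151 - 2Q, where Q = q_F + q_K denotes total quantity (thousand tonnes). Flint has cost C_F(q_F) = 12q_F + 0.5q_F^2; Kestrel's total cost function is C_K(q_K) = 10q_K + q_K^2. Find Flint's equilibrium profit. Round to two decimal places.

Flint's profit: π_F = (151 - 2Q)q_F - (12q_F + (1/2)q_F²). Setting ∂π_F/∂q_F = 0: 139 - 5q_F - 2(q_K) = 0.
Kestrel's profit: π_K = (151 - 2Q)q_K - (10q_K + q_K²). Setting ∂π_K/∂q_K = 0: 141 - 6q_K - 2(q_F) = 0.
So q_F = (139 - 2q_K)/5 and q_K = (141 - 2q_F)/6.
Substituting one into the other gives q_F = 276/13 and q_K = 427/26.
Price P = 151 - 2·(979/26) = 984/13.
Flint's profit: (984/13)·(276/13) - 12·(276/13) - (1/2)(276/13)² = 1126.8639.

1126.86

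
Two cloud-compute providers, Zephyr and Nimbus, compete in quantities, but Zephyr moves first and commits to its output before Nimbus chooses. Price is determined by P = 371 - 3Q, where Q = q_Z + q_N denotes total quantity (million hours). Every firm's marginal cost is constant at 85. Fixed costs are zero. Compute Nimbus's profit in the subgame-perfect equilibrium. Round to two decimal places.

The follower Nimbus best-responds to any q_Z: π_N = (371 - 3Q)q_N - 85q_N.
Setting the follower's marginal profit to zero, 286 - 3q_Z - 6q_N = 0, i.e. q_N = (286 - 3q_Z)/6.
Zephyr substitutes q_N(q_Z) into its own profit: π_Z = q_Z(371 - 3q_Z - (286 - 3q_Z)/2) - 85q_Z = (228 - (3/2)q_Z)q_Z - 85q_Z.
The leader's first-order condition 143 - 3q_Z = 0 yields q_Z = 143/3.
Then q_N = (286 - 3·(143/3))/6 = 143/6.
Price P = 371 - 3·(143/2) = 313/2.
Nimbus's profit: (313/2 - 85)·(143/6) = 1704.0833.

1704.08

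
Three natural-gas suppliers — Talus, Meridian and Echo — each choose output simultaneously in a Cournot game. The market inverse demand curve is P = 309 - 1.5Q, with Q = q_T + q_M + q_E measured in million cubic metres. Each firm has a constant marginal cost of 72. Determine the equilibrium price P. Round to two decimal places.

A representative firm's profit is π_i = q_i(309 - 1.5Q) - 72q_i.
Setting ∂π_i/∂q_i = 0 with rivals' quantities fixed: 237 - 3q_i - (3/2)·Σ_{j≠i} q_j = 0.
By symmetry each firm produces the same amount; substituting Σ_{j≠i} q_j = 2q_i yields q_i = 237/6 = 79/2.
Total output Q = 237/2, so price P = 309 - (3/2)·(237/2) = 525/4.

131.25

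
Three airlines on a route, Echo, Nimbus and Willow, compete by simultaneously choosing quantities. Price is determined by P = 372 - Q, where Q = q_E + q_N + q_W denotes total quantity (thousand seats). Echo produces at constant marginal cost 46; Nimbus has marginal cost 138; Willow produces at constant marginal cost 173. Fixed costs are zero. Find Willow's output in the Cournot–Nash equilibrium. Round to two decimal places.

9.25

Echo's profit: π_E = (372 - Q)q_E - (46q_E). Setting ∂π_E/∂q_E = 0: 326 - 2q_E - (q_N + q_W) = 0.
Nimbus's profit: π_N = (372 - Q)q_N - (138q_N). Setting ∂π_N/∂q_N = 0: 234 - 2q_N - (q_E + q_W) = 0.
Willow's first-order condition: 199 - 2q_W - (q_E + q_N) = 0.
Adding the 3 conditions: 759 − 2Q − 2Q = 0, i.e. Q = 759/4.
Back-substituting: q_E = (326 − 759/4) = 545/4, q_N = (234 − 759/4) = 177/4, q_W = (199 − 759/4) = 37/4.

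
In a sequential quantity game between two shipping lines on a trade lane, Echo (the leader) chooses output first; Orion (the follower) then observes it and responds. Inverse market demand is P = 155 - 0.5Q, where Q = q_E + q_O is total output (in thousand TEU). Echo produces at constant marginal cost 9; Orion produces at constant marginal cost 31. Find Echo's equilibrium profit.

7056

Solve by backward induction. Given q_E, the follower Orion maximises π_O = (155 - (1/2)q_E - (1/2)q_O)q_O - 31q_O.
∂π_O/∂q_O = 124 - (1/2)q_E - q_O = 0 gives the reaction function q_O = (124 - (1/2)q_E).
Echo substitutes q_O(q_E) into its own profit: π_E = q_E(155 - (1/2)q_E - (124 - (1/2)q_E)/2) - 9q_E = (93 - (1/4)q_E)q_E - 9q_E.
The leader's first-order condition 84 - (1/2)q_E = 0 yields q_E = 168.
Then q_O = (124 - (1/2)·168) = 40.
Price P = 155 - (1/2)·208 = 51.
Echo's profit: (51 - 9)·168 = 7056.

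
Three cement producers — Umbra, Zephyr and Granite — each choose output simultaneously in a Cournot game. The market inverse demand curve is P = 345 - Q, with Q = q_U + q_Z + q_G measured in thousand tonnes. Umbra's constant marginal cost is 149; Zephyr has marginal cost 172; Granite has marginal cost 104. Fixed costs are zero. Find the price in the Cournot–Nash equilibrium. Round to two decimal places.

192.50

Umbra's profit: π_U = (345 - Q)q_U - (149q_U). Setting ∂π_U/∂q_U = 0: 196 - 2q_U - (q_Z + q_G) = 0.
Zephyr's first-order condition: 173 - 2q_Z - (q_U + q_G) = 0.
Granite's first-order condition: 241 - 2q_G - (q_U + q_Z) = 0.
Summing all 3 equations gives 610 − 4Q = 0, hence Q = 305/2.
Back-substituting: q_U = (196 − 305/2) = 87/2, q_Z = (173 − 305/2) = 41/2, q_G = (241 − 305/2) = 177/2.
Total output Q = 305/2, so price P = 345 - 305/2 = 385/2.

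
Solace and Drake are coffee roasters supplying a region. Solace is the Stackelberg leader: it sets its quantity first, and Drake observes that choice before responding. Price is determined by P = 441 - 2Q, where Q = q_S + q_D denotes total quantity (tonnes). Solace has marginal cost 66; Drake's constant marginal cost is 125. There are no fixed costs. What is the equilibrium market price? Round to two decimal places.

174.50

Solve by backward induction. Given q_S, the follower Drake maximises π_D = (441 - 2q_S - 2q_D)q_D - 125q_D.
∂π_D/∂q_D = 316 - 2q_S - 4q_D = 0 gives the reaction function q_D = (316 - 2q_S)/4.
Solace substitutes q_D(q_S) into its own profit: π_S = q_S(441 - 2q_S - (316 - 2q_S)/2) - 66q_S = (283 - q_S)q_S - 66q_S.
Maximising: ∂π_S/∂q_S = 217 - 2q_S = 0, giving q_S = 217/2.
Then q_D = (316 - 2·(217/2))/4 = 99/4.
Total output Q = 533/4, so price P = 441 - 2·(533/4) = 349/2.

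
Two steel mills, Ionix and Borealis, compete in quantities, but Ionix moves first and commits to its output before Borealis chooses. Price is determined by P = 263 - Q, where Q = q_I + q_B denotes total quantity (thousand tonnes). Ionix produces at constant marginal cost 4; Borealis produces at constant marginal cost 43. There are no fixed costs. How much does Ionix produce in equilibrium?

149

The follower Borealis best-responds to any q_I: π_B = (263 - Q)q_B - 43q_B.
Follower FOC: 220 - q_I - 2q_B = 0, so q_B(q_I) = (220 - q_I)/2.
The leader anticipates this reaction. Substituting into P = 263 - Q gives P = 153 - (1/2)q_I, so π_I = (153 - (1/2)q_I)q_I - 4q_I.
The leader's first-order condition 149 - q_I = 0 yields q_I = 149.
Then q_B = (220 - 149)/2 = 71/2.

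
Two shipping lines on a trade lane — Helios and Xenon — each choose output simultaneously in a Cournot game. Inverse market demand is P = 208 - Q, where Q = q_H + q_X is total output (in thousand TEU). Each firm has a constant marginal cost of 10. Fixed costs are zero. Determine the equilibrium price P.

A representative firm's profit is π_i = q_i(208 - Q) - 10q_i.
First-order condition (treating rivals' output as given): 198 - 2q_i - q_j = 0.
With identical firms every q_j equals q_i, so q_j = q_i and 198 = 3q_i, giving q_i = 66.
Total output Q = 132, so price P = 208 - 132 = 76.

76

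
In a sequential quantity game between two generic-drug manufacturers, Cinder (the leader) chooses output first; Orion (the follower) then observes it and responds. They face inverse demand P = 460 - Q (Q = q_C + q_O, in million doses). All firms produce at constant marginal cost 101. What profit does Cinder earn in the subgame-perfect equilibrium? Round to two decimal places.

The follower Orion best-responds to any q_C: π_O = (460 - Q)q_O - 101q_O.
Setting the follower's marginal profit to zero, 359 - q_C - 2q_O = 0, i.e. q_O = (359 - q_C)/2.
Cinder substitutes q_O(q_C) into its own profit: π_C = q_C(460 - q_C - (359 - q_C)/2) - 101q_C = (561/2 - (1/2)q_C)q_C - 101q_C.
The leader's first-order condition 359/2 - q_C = 0 yields q_C = 359/2.
Then q_O = (359 - 359/2)/2 = 359/4.
Price P = 460 - 1077/4 = 763/4.
Cinder's profit: (763/4 - 101)·(359/2) = 16110.1250.

16110.13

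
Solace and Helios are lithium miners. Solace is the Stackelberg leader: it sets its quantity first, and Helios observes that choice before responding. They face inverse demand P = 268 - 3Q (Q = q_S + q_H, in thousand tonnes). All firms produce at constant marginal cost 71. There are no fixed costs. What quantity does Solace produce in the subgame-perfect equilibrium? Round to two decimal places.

32.83

Solve by backward induction. Given q_S, the follower Helios maximises π_H = (268 - 3q_S - 3q_H)q_H - 71q_H.
Setting the follower's marginal profit to zero, 197 - 3q_S - 6q_H = 0, i.e. q_H = (197 - 3q_S)/6.
The leader anticipates this reaction. Substituting into P = 268 - 3Q gives P = 339/2 - (3/2)q_S, so π_S = (339/2 - (3/2)q_S)q_S - 71q_S.
The leader's first-order condition 197/2 - 3q_S = 0 yields q_S = 197/6.
Then q_H = (197 - 3·(197/6))/6 = 197/12.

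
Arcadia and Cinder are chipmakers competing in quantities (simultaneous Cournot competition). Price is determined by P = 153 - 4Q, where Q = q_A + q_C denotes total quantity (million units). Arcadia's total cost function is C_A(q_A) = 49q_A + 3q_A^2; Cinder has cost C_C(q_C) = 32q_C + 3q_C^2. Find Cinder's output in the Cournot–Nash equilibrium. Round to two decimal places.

7.10

Arcadia's profit: π_A = (153 - 4Q)q_A - (49q_A + 3q_A²). Setting ∂π_A/∂q_A = 0: 104 - 14q_A - 4(q_C) = 0.
Cinder's profit: π_C = (153 - 4Q)q_C - (32q_C + 3q_C²). Setting ∂π_C/∂q_C = 0: 121 - 14q_C - 4(q_A) = 0.
Best responses: q_A = (104 - 4q_C)/14, q_C = (121 - 4q_A)/14.
Substituting one into the other gives q_A = 27/5 and q_C = 71/10.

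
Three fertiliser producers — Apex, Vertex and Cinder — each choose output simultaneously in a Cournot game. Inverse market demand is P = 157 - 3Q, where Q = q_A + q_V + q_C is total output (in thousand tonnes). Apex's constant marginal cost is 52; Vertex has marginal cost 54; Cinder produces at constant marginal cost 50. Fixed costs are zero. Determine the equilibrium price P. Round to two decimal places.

Apex's profit: π_A = (157 - 3Q)q_A - (52q_A). Setting ∂π_A/∂q_A = 0: 105 - 6q_A - 3(q_V + q_C) = 0.
Vertex's first-order condition: 103 - 6q_V - 3(q_A + q_C) = 0.
Cinder's profit: π_C = (157 - 3Q)q_C - (50q_C). Setting ∂π_C/∂q_C = 0: 107 - 6q_C - 3(q_A + q_V) = 0.
Summing all 3 equations gives 315 − 12Q = 0, hence Q = 105/4.
Back-substituting: q_A = (105 − 315/4)/3 = 35/4, q_V = (103 − 315/4)/3 = 97/12, q_C = (107 − 315/4)/3 = 113/12.
Total output Q = 105/4, so price P = 157 - 3·(105/4) = 313/4.

78.25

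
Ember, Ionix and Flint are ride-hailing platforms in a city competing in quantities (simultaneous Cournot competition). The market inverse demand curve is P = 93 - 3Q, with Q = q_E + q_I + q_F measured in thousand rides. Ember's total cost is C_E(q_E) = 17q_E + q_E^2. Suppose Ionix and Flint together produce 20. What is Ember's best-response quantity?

With rivals' combined output fixed at 20, Ember's profit is π_E = (93 - 3·20 - 3q_E)q_E - (17q_E + q_E²) = (33 - 3q_E)q_E - (17q_E + q_E²).
∂π_E/∂q_E = 16 - 8q_E = 0, so q_E = 2.

2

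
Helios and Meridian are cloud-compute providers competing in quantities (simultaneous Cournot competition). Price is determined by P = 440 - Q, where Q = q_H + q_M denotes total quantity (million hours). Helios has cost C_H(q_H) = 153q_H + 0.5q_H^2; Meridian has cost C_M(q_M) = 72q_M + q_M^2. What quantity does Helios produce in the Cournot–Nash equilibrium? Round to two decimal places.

70.91

Helios's profit: π_H = (440 - Q)q_H - (153q_H + (1/2)q_H²). Setting ∂π_H/∂q_H = 0: 287 - 3q_H - (q_M) = 0.
Meridian's profit: π_M = (440 - Q)q_M - (72q_M + q_M²). Setting ∂π_M/∂q_M = 0: 368 - 4q_M - (q_H) = 0.
Best responses: q_H = (287 - q_M)/3, q_M = (368 - q_H)/4.
Solving the pair: q_H = 780/11, q_M = 817/11.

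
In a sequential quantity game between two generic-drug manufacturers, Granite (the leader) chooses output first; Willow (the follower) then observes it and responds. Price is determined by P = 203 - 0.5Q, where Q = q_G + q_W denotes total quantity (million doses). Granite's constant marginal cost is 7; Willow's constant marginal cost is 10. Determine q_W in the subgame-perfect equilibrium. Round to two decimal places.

93.50

The follower Willow best-responds to any q_G: π_W = (203 - 0.5Q)q_W - 10q_W.
Setting the follower's marginal profit to zero, 193 - (1/2)q_G - q_W = 0, i.e. q_W = (193 - (1/2)q_G).
Granite substitutes q_W(q_G) into its own profit: π_G = q_G(203 - (1/2)q_G - (193 - (1/2)q_G)/2) - 7q_G = (213/2 - (1/4)q_G)q_G - 7q_G.
Leader FOC: 199/2 - (1/2)q_G = 0, so q_G = 199.
Then q_W = (193 - (1/2)·199) = 187/2.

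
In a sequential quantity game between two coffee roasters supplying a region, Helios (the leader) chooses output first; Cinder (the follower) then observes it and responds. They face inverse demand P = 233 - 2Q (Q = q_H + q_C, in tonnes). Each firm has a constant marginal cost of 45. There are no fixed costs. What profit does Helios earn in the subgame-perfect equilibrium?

2209

Solve by backward induction. Given q_H, the follower Cinder maximises π_C = (233 - 2q_H - 2q_C)q_C - 45q_C.
Setting the follower's marginal profit to zero, 188 - 2q_H - 4q_C = 0, i.e. q_C = (188 - 2q_H)/4.
Helios substitutes q_C(q_H) into its own profit: π_H = q_H(233 - 2q_H - (188 - 2q_H)/2) - 45q_H = (139 - q_H)q_H - 45q_H.
The leader's first-order condition 94 - 2q_H = 0 yields q_H = 47.
Then q_C = (188 - 2·47)/4 = 47/2.
Price P = 233 - 2·(141/2) = 92.
Helios's profit: (92 - 45)·47 = 2209.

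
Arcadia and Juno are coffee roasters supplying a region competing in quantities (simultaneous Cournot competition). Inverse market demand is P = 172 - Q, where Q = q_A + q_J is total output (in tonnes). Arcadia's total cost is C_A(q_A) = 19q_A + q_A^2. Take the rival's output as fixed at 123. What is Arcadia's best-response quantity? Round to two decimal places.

With the rival's output fixed at 123, Arcadia's profit is π_A = (172 - 123 - q_A)q_A - (19q_A + q_A²) = (49 - q_A)q_A - (19q_A + q_A²).
∂π_A/∂q_A = 30 - 4q_A = 0, so q_A = 15/2.

7.50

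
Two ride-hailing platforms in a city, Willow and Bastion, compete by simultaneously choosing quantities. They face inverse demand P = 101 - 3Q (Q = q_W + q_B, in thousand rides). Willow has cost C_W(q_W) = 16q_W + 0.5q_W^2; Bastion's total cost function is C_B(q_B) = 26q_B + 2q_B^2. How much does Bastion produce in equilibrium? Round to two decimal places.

Willow's profit: π_W = (101 - 3Q)q_W - (16q_W + (1/2)q_W²). Setting ∂π_W/∂q_W = 0: 85 - 7q_W - 3(q_B) = 0.
Bastion's first-order condition: 75 - 10q_B - 3(q_W) = 0.
Rearranging gives the reaction functions q_W = (85 - 3q_B)/7 and q_B = (75 - 3q_W)/10.
Solving the pair: q_W = 625/61, q_B = 270/61.

4.43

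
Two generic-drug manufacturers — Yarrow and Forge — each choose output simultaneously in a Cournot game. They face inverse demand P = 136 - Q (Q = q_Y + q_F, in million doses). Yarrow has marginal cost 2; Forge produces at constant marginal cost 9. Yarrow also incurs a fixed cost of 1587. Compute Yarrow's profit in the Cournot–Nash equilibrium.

Yarrow's profit: π_Y = (136 - Q)q_Y - (2q_Y). Setting ∂π_Y/∂q_Y = 0: 134 - 2q_Y - (q_F) = 0.
Forge's profit: π_F = (136 - Q)q_F - (9q_F). Setting ∂π_F/∂q_F = 0: 127 - 2q_F - (q_Y) = 0.
Rearranging gives the reaction functions q_Y = (134 - q_F)/2 and q_F = (127 - q_Y)/2.
Substituting one into the other gives q_Y = 47 and q_F = 40.
Price P = 136 - 87 = 49.
Yarrow's profit: (49 - 2)·47 - 1587 = 622.

622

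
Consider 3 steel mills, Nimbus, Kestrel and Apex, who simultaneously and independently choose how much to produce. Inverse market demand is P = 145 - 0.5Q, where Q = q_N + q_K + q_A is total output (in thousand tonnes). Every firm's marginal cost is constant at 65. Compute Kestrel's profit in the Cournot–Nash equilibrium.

800

A representative firm's profit is π_i = q_i(145 - 0.5Q) - 65q_i.
Setting ∂π_i/∂q_i = 0 with rivals' quantities fixed: 80 - q_i - (1/2)·Σ_{j≠i} q_j = 0.
With identical firms every q_j equals q_i, so Σ_{j≠i} q_j = 2q_i and 80 = 2q_i, giving q_i = 40.
Price P = 145 - (1/2)·120 = 85.
Kestrel's profit: (85 - 65)·40 = 800.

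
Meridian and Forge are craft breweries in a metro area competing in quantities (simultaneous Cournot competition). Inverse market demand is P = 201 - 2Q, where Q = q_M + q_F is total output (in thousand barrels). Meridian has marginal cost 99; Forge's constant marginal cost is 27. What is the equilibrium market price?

109

Meridian's profit: π_M = (201 - 2Q)q_M - (99q_M). Setting ∂π_M/∂q_M = 0: 102 - 4q_M - 2(q_F) = 0.
Forge's first-order condition: 174 - 4q_F - 2(q_M) = 0.
Best responses: q_M = (102 - 2q_F)/4, q_F = (174 - 2q_M)/4.
Solving the pair: q_M = 5, q_F = 41.
Total output Q = 46, so price P = 201 - 2·46 = 109.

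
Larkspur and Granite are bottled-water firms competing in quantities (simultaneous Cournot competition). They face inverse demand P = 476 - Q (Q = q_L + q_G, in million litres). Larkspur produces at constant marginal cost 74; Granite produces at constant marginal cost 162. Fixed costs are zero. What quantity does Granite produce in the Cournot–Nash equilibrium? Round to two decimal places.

Larkspur's profit: π_L = (476 - Q)q_L - (74q_L). Setting ∂π_L/∂q_L = 0: 402 - 2q_L - (q_G) = 0.
Granite's profit: π_G = (476 - Q)q_G - (162q_G). Setting ∂π_G/∂q_G = 0: 314 - 2q_G - (q_L) = 0.
So q_L = (402 - q_G)/2 and q_G = (314 - q_L)/2.
Substituting one into the other gives q_L = 490/3 and q_G = 226/3.

75.33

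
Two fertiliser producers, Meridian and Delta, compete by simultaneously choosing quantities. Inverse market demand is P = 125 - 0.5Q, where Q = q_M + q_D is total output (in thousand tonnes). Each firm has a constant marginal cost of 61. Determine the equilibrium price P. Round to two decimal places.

82.33

Each firm earns π_i = (125 - 0.5Q)q_i - 61q_i.
Setting ∂π_i/∂q_i = 0 with rivals' quantities fixed: 64 - q_i - (1/2)q_j = 0.
By symmetry each firm produces the same amount; substituting q_j = q_i yields q_i = 64/(3/2) = 128/3.
Total output Q = 256/3, so price P = 125 - (1/2)·(256/3) = 247/3.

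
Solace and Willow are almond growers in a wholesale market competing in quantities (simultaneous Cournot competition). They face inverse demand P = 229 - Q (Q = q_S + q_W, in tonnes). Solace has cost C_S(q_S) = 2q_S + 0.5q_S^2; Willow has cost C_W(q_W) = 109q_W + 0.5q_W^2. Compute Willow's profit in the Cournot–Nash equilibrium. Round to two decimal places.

Solace's profit: π_S = (229 - Q)q_S - (2q_S + (1/2)q_S²). Setting ∂π_S/∂q_S = 0: 227 - 3q_S - (q_W) = 0.
Willow's profit: π_W = (229 - Q)q_W - (109q_W + (1/2)q_W²). Setting ∂π_W/∂q_W = 0: 120 - 3q_W - (q_S) = 0.
Rearranging gives the reaction functions q_S = (227 - q_W)/3 and q_W = (120 - q_S)/3.
Substituting one into the other gives q_S = 561/8 and q_W = 133/8.
Price P = 229 - 347/4 = 569/4.
Willow's profit: (569/4)·(133/8) - 109·(133/8) - (1/2)(133/8)² = 414.5859.

414.59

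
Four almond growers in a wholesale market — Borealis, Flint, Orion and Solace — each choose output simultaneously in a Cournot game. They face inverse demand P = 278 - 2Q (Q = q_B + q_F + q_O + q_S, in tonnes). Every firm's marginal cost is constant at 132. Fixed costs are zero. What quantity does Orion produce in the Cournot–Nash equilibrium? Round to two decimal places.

Each firm earns π_i = (278 - 2Q)q_i - 132q_i.
First-order condition (treating rivals' output as given): 146 - 4q_i - 2·Σ_{j≠i} q_j = 0.
With identical firms every q_j equals q_i, so Σ_{j≠i} q_j = 3q_i and 146 = 10q_i, giving q_i = 73/5.

14.60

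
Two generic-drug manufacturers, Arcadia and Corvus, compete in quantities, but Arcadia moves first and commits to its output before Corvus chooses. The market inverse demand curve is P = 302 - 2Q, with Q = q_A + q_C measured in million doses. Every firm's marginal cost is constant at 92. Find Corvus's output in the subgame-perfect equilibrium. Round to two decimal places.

26.25

The follower Corvus best-responds to any q_A: π_C = (302 - 2Q)q_C - 92q_C.
Follower FOC: 210 - 2q_A - 4q_C = 0, so q_C(q_A) = (210 - 2q_A)/4.
Arcadia substitutes q_C(q_A) into its own profit: π_A = q_A(302 - 2q_A - (210 - 2q_A)/2) - 92q_A = (197 - q_A)q_A - 92q_A.
The leader's first-order condition 105 - 2q_A = 0 yields q_A = 105/2.
Then q_C = (210 - 2·(105/2))/4 = 105/4.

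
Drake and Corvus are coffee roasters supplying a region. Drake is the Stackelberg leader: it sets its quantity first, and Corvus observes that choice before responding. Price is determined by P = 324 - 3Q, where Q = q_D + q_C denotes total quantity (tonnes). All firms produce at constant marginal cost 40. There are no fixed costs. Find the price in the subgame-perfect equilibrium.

Solve by backward induction. Given q_D, the follower Corvus maximises π_C = (324 - 3q_D - 3q_C)q_C - 40q_C.
Follower FOC: 284 - 3q_D - 6q_C = 0, so q_C(q_D) = (284 - 3q_D)/6.
The leader anticipates this reaction. Substituting into P = 324 - 3Q gives P = 182 - (3/2)q_D, so π_D = (182 - (3/2)q_D)q_D - 40q_D.
Maximising: ∂π_D/∂q_D = 142 - 3q_D = 0, giving q_D = 142/3.
Then q_C = (284 - 3·(142/3))/6 = 71/3.
Total output Q = 71, so price P = 324 - 3·71 = 111.

111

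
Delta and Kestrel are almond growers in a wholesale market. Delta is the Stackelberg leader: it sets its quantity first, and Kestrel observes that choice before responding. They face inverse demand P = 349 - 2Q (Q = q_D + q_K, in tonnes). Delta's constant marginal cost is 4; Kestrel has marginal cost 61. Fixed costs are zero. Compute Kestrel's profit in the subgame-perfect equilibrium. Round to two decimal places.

946.13

The follower Kestrel best-responds to any q_D: π_K = (349 - 2Q)q_K - 61q_K.
Follower FOC: 288 - 2q_D - 4q_K = 0, so q_K(q_D) = (288 - 2q_D)/4.
The leader anticipates this reaction. Substituting into P = 349 - 2Q gives P = 205 - q_D, so π_D = (205 - q_D)q_D - 4q_D.
Leader FOC: 201 - 2q_D = 0, so q_D = 201/2.
Then q_K = (288 - 2·(201/2))/4 = 87/4.
Price P = 349 - 2·(489/4) = 209/2.
Kestrel's profit: (209/2 - 61)·(87/4) = 946.1250.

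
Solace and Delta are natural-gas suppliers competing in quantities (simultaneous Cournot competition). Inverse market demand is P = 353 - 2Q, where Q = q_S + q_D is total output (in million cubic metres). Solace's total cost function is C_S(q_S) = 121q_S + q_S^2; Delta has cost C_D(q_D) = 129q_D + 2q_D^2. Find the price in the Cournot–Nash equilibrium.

249

Solace's profit: π_S = (353 - 2Q)q_S - (121q_S + q_S²). Setting ∂π_S/∂q_S = 0: 232 - 6q_S - 2(q_D) = 0.
Delta's first-order condition: 224 - 8q_D - 2(q_S) = 0.
Rearranging gives the reaction functions q_S = (232 - 2q_D)/6 and q_D = (224 - 2q_S)/8.
Substituting one into the other gives q_S = 32 and q_D = 20.
Total output Q = 52, so price P = 353 - 2·52 = 249.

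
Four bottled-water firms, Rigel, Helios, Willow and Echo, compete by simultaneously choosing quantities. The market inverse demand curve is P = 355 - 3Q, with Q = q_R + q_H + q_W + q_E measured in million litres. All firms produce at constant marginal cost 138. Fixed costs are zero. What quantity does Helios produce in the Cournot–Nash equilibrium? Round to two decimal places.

14.47

A representative firm's profit is π_i = q_i(355 - 3Q) - 138q_i.
First-order condition (treating rivals' output as given): 217 - 6q_i - 3·Σ_{j≠i} q_j = 0.
By symmetry each firm produces the same amount; substituting Σ_{j≠i} q_j = 3q_i yields q_i = 217/15.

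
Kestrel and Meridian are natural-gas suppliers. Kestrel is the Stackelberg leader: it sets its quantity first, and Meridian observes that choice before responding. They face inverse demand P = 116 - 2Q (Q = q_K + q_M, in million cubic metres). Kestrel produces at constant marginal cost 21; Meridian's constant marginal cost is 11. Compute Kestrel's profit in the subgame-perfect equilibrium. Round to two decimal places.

451.56

The follower Meridian best-responds to any q_K: π_M = (116 - 2Q)q_M - 11q_M.
∂π_M/∂q_M = 105 - 2q_K - 4q_M = 0 gives the reaction function q_M = (105 - 2q_K)/4.
The leader anticipates this reaction. Substituting into P = 116 - 2Q gives P = 127/2 - q_K, so π_K = (127/2 - q_K)q_K - 21q_K.
Leader FOC: 85/2 - 2q_K = 0, so q_K = 85/4.
Then q_M = (105 - 2·(85/4))/4 = 125/8.
Price P = 116 - 2·(295/8) = 169/4.
Kestrel's profit: (169/4 - 21)·(85/4) = 451.5625.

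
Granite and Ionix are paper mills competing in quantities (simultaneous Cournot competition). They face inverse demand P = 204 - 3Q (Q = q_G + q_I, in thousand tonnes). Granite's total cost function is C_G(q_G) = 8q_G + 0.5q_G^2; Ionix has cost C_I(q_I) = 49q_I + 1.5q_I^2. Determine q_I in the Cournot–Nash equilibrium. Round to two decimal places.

9.20

Granite's profit: π_G = (204 - 3Q)q_G - (8q_G + (1/2)q_G²). Setting ∂π_G/∂q_G = 0: 196 - 7q_G - 3(q_I) = 0.
Ionix's profit: π_I = (204 - 3Q)q_I - (49q_I + (3/2)q_I²). Setting ∂π_I/∂q_I = 0: 155 - 9q_I - 3(q_G) = 0.
Best responses: q_G = (196 - 3q_I)/7, q_I = (155 - 3q_G)/9.
Substituting one into the other gives q_G = 433/18 and q_I = 497/54.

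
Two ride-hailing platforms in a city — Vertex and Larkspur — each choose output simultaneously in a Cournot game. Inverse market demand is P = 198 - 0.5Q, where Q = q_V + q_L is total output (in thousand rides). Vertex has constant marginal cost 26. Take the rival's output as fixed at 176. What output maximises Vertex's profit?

With the rival's output fixed at 176, Vertex's profit is π_V = (198 - (1/2)·176 - (1/2)q_V)q_V - (26q_V) = (110 - (1/2)q_V)q_V - (26q_V).
∂π_V/∂q_V = 84 - q_V = 0, so q_V = 84.

84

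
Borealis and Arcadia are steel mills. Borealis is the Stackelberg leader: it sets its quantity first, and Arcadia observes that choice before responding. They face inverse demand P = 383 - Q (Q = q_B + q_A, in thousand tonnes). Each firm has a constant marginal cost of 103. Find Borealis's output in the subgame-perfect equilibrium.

The follower Arcadia best-responds to any q_B: π_A = (383 - Q)q_A - 103q_A.
∂π_A/∂q_A = 280 - q_B - 2q_A = 0 gives the reaction function q_A = (280 - q_B)/2.
The leader anticipates this reaction. Substituting into P = 383 - Q gives P = 243 - (1/2)q_B, so π_B = (243 - (1/2)q_B)q_B - 103q_B.
The leader's first-order condition 140 - q_B = 0 yields q_B = 140.
Then q_A = (280 - 140)/2 = 70.

140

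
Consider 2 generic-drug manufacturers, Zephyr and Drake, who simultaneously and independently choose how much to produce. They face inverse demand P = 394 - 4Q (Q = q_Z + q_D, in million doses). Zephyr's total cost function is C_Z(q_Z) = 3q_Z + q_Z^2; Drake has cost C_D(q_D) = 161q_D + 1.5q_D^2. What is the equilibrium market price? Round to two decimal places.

Zephyr's profit: π_Z = (394 - 4Q)q_Z - (3q_Z + q_Z²). Setting ∂π_Z/∂q_Z = 0: 391 - 10q_Z - 4(q_D) = 0.
Drake's first-order condition: 233 - 11q_D - 4(q_Z) = 0.
So q_Z = (391 - 4q_D)/10 and q_D = (233 - 4q_Z)/11.
Solving the pair: q_Z = 35.8404, q_D = 383/47.
Total output Q = 43.9894, so price P = 394 - 4·43.9894 = 218.0426.

218.04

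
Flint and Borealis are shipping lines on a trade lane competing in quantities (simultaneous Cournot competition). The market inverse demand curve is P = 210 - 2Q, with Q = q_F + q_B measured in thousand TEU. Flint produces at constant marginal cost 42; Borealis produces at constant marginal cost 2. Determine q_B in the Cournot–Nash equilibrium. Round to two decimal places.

Flint's profit: π_F = (210 - 2Q)q_F - (42q_F). Setting ∂π_F/∂q_F = 0: 168 - 4q_F - 2(q_B) = 0.
Borealis's first-order condition: 208 - 4q_B - 2(q_F) = 0.
Rearranging gives the reaction functions q_F = (168 - 2q_B)/4 and q_B = (208 - 2q_F)/4.
Substituting one into the other gives q_F = 64/3 and q_B = 124/3.

41.33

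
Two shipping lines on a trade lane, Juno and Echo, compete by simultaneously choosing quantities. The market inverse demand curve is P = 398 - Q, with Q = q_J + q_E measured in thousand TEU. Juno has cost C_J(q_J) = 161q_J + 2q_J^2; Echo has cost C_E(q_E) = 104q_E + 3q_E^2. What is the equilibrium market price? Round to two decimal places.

331.43

Juno's profit: π_J = (398 - Q)q_J - (161q_J + 2q_J²). Setting ∂π_J/∂q_J = 0: 237 - 6q_J - (q_E) = 0.
Echo's profit: π_E = (398 - Q)q_E - (104q_E + 3q_E²). Setting ∂π_E/∂q_E = 0: 294 - 8q_E - (q_J) = 0.
Best responses: q_J = (237 - q_E)/6, q_E = (294 - q_J)/8.
Solving the pair: q_J = 1602/47, q_E = 1527/47.
Total output Q = 66.5745, so price P = 398 - 66.5745 = 331.4255.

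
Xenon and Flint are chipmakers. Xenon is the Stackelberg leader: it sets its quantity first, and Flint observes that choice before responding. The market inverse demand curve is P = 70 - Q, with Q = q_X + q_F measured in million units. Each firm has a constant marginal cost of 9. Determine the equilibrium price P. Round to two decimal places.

Solve by backward induction. Given q_X, the follower Flint maximises π_F = (70 - q_X - q_F)q_F - 9q_F.
∂π_F/∂q_F = 61 - q_X - 2q_F = 0 gives the reaction function q_F = (61 - q_X)/2.
The leader anticipates this reaction. Substituting into P = 70 - Q gives P = 79/2 - (1/2)q_X, so π_X = (79/2 - (1/2)q_X)q_X - 9q_X.
The leader's first-order condition 61/2 - q_X = 0 yields q_X = 61/2.
Then q_F = (61 - 61/2)/2 = 61/4.
Total output Q = 183/4, so price P = 70 - 183/4 = 97/4.

24.25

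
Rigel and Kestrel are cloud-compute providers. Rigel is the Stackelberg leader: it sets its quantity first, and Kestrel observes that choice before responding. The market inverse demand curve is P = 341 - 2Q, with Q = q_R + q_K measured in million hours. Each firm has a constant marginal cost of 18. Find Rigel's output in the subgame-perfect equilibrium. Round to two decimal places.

Solve by backward induction. Given q_R, the follower Kestrel maximises π_K = (341 - 2q_R - 2q_K)q_K - 18q_K.
∂π_K/∂q_K = 323 - 2q_R - 4q_K = 0 gives the reaction function q_K = (323 - 2q_R)/4.
Rigel substitutes q_K(q_R) into its own profit: π_R = q_R(341 - 2q_R - (323 - 2q_R)/2) - 18q_R = (359/2 - q_R)q_R - 18q_R.
Maximising: ∂π_R/∂q_R = 323/2 - 2q_R = 0, giving q_R = 323/4.
Then q_K = (323 - 2·(323/4))/4 = 323/8.

80.75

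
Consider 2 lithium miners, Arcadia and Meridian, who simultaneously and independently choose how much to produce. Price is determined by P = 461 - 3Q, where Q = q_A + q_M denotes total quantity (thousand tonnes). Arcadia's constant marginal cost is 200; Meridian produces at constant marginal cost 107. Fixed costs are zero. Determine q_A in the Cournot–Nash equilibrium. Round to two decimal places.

Arcadia's profit: π_A = (461 - 3Q)q_A - (200q_A). Setting ∂π_A/∂q_A = 0: 261 - 6q_A - 3(q_M) = 0.
Meridian's profit: π_M = (461 - 3Q)q_M - (107q_M). Setting ∂π_M/∂q_M = 0: 354 - 6q_M - 3(q_A) = 0.
So q_A = (261 - 3q_M)/6 and q_M = (354 - 3q_A)/6.
Substituting one into the other gives q_A = 56/3 and q_M = 149/3.

18.67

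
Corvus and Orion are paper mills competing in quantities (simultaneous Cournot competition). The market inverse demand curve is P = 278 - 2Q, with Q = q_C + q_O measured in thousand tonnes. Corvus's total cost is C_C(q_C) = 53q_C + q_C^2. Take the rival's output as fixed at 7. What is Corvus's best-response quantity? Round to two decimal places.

35.17

With the rival's output fixed at 7, Corvus's profit is π_C = (278 - 2·7 - 2q_C)q_C - (53q_C + q_C²) = (264 - 2q_C)q_C - (53q_C + q_C²).
∂π_C/∂q_C = 211 - 6q_C = 0, so q_C = 211/6.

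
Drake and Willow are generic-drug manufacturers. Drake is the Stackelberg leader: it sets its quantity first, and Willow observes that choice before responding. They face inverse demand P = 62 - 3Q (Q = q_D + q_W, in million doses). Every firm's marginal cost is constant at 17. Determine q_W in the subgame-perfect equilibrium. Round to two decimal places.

The follower Willow best-responds to any q_D: π_W = (62 - 3Q)q_W - 17q_W.
Setting the follower's marginal profit to zero, 45 - 3q_D - 6q_W = 0, i.e. q_W = (45 - 3q_D)/6.
Drake substitutes q_W(q_D) into its own profit: π_D = q_D(62 - 3q_D - (45 - 3q_D)/2) - 17q_D = (79/2 - (3/2)q_D)q_D - 17q_D.
Maximising: ∂π_D/∂q_D = 45/2 - 3q_D = 0, giving q_D = 15/2.
Then q_W = (45 - 3·(15/2))/6 = 15/4.

3.75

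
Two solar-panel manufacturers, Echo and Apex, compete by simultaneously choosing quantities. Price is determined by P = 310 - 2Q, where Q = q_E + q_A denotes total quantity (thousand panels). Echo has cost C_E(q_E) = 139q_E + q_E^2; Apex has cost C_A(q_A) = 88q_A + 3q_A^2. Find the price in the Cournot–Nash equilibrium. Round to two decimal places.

229.43

Echo's profit: π_E = (310 - 2Q)q_E - (139q_E + q_E²). Setting ∂π_E/∂q_E = 0: 171 - 6q_E - 2(q_A) = 0.
Apex's first-order condition: 222 - 10q_A - 2(q_E) = 0.
So q_E = (171 - 2q_A)/6 and q_A = (222 - 2q_E)/10.
Substituting one into the other gives q_E = 633/28 and q_A = 495/28.
Total output Q = 282/7, so price P = 310 - 2·(282/7) = 1606/7.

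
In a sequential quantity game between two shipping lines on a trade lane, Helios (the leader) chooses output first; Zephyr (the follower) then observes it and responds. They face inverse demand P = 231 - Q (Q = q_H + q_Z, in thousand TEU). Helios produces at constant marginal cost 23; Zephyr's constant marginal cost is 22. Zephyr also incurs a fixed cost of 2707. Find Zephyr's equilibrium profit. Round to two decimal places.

75.56

Solve by backward induction. Given q_H, the follower Zephyr maximises π_Z = (231 - q_H - q_Z)q_Z - 22q_Z.
∂π_Z/∂q_Z = 209 - q_H - 2q_Z = 0 gives the reaction function q_Z = (209 - q_H)/2.
Helios substitutes q_Z(q_H) into its own profit: π_H = q_H(231 - q_H - (209 - q_H)/2) - 23q_H = (253/2 - (1/2)q_H)q_H - 23q_H.
The leader's first-order condition 207/2 - q_H = 0 yields q_H = 207/2.
Then q_Z = (209 - 207/2)/2 = 211/4.
Price P = 231 - 625/4 = 299/4.
Zephyr's profit: (299/4 - 22)·(211/4) - 2707 = 1209/16.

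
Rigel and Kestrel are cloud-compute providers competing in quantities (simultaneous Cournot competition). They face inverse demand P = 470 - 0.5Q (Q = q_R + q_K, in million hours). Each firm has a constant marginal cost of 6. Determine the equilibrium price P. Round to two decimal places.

160.67

A representative firm's profit is π_i = q_i(470 - 0.5Q) - 6q_i.
First-order condition (treating rivals' output as given): 464 - q_i - (1/2)q_j = 0.
With identical firms every q_j equals q_i, so q_j = q_i and 464 = (3/2)q_i, giving q_i = 928/3.
Total output Q = 1856/3, so price P = 470 - (1/2)·(1856/3) = 482/3.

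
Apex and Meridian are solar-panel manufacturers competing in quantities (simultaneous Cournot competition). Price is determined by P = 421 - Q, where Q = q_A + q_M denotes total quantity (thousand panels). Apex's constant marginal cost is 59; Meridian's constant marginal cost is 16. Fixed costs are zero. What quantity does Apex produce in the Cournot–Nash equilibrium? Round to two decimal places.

106.33

Apex's profit: π_A = (421 - Q)q_A - (59q_A). Setting ∂π_A/∂q_A = 0: 362 - 2q_A - (q_M) = 0.
Meridian's profit: π_M = (421 - Q)q_M - (16q_M). Setting ∂π_M/∂q_M = 0: 405 - 2q_M - (q_A) = 0.
So q_A = (362 - q_M)/2 and q_M = (405 - q_A)/2.
Solving the pair: q_A = 319/3, q_M = 448/3.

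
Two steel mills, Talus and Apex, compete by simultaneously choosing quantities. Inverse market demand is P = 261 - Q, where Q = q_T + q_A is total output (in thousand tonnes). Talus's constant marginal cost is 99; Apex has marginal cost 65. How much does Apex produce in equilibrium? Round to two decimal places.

Talus's profit: π_T = (261 - Q)q_T - (99q_T). Setting ∂π_T/∂q_T = 0: 162 - 2q_T - (q_A) = 0.
Apex's profit: π_A = (261 - Q)q_A - (65q_A). Setting ∂π_A/∂q_A = 0: 196 - 2q_A - (q_T) = 0.
Best responses: q_T = (162 - q_A)/2, q_A = (196 - q_T)/2.
Substituting one into the other gives q_T = 128/3 and q_A = 230/3.

76.67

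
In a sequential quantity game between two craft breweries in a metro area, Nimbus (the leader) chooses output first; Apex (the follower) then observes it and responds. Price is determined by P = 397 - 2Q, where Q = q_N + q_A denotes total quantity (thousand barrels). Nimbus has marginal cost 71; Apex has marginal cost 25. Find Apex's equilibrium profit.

6728

The follower Apex best-responds to any q_N: π_A = (397 - 2Q)q_A - 25q_A.
Setting the follower's marginal profit to zero, 372 - 2q_N - 4q_A = 0, i.e. q_A = (372 - 2q_N)/4.
The leader anticipates this reaction. Substituting into P = 397 - 2Q gives P = 211 - q_N, so π_N = (211 - q_N)q_N - 71q_N.
Leader FOC: 140 - 2q_N = 0, so q_N = 70.
Then q_A = (372 - 2·70)/4 = 58.
Price P = 397 - 2·128 = 141.
Apex's profit: (141 - 25)·58 = 6728.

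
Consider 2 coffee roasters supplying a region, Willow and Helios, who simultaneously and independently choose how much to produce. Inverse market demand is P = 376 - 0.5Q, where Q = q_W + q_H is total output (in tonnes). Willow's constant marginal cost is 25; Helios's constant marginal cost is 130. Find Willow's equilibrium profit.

Willow's profit: π_W = (376 - 0.5Q)q_W - (25q_W). Setting ∂π_W/∂q_W = 0: 351 - q_W - (1/2)(q_H) = 0.
Helios's first-order condition: 246 - q_H - (1/2)(q_W) = 0.
So q_W = (351 - (1/2)q_H) and q_H = (246 - (1/2)q_W).
Solving the pair: q_W = 304, q_H = 94.
Price P = 376 - (1/2)·398 = 177.
Willow's profit: (177 - 25)·304 = 46208.

46208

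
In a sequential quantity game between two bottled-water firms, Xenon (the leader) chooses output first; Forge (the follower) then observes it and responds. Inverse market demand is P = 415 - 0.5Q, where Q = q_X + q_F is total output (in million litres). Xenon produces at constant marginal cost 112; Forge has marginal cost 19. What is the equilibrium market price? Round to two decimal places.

164.50

The follower Forge best-responds to any q_X: π_F = (415 - 0.5Q)q_F - 19q_F.
Follower FOC: 396 - (1/2)q_X - q_F = 0, so q_F(q_X) = (396 - (1/2)q_X).
The leader anticipates this reaction. Substituting into P = 415 - 0.5Q gives P = 217 - (1/4)q_X, so π_X = (217 - (1/4)q_X)q_X - 112q_X.
Leader FOC: 105 - (1/2)q_X = 0, so q_X = 210.
Then q_F = (396 - (1/2)·210) = 291.
Total output Q = 501, so price P = 415 - (1/2)·501 = 329/2.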